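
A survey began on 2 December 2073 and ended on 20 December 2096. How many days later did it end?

8419

From December 2, 2073 to December 2, 2096: 23 years, of which 6 contain a Feb 29 — 17×365 + 6×366 = 8401 days.
Within December 2096: 20 − 2 = 18 days.
Total: 8419 days.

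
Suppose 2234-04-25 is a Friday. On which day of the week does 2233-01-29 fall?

Count forward from the earlier date (January 29, 2233) to the later (April 25, 2234):
Day-of-year of January 29, 2233: 29.
Day-of-year of April 25, 2234: 115.
2233 has 365 days, so 365 − 29 = 336 days remain in 2233.
Total: 336 + 115 = 451 days.
451 mod 7 = 3, so 3 days before Friday is Tuesday.

Tuesday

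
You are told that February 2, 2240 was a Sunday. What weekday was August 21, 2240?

Friday

February 2240: 29 − 2 = 27 days remain (2240 is a leap year, so February has 29 days).
Then March (31), April (30), May (31), June (30), July (31): 31 + 30 + 31 + 30 + 31 = 153 days.
August 1–21, 2240: 21 days.
Total: 27 + 153 + 21 = 201 days.
201 mod 7 = 5, so 5 days after Sunday is Friday.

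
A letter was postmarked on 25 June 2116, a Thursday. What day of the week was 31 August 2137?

Day-of-year of June 25, 2116: 177.
Day-of-year of August 31, 2137: 243.
2116 has 366 days, so 366 − 177 = 189 days remain in 2116.
Full years 2117–2136: 15 common + 5 leap = 15×365 + 5×366 = 7305 days.
Total: 189 + 7305 + 243 = 7737 days.
7737 mod 7 = 2, so 2 days after Thursday is Saturday.

Saturday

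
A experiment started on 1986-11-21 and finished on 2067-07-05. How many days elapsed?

29446

Day-of-year of November 21, 1986: 325.
Day-of-year of July 5, 2067: 186.
1986 has 365 days, so 365 − 325 = 40 days remain in 1986.
Full years 1987–2066: 60 common + 20 leap = 60×365 + 20×366 = 29220 days.
Total: 40 + 29220 + 186 = 29446 days.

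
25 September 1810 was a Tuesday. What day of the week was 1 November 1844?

Day-of-year of September 25, 1810: 268.
Day-of-year of November 1, 1844: 306.
1810 has 365 days, so 365 − 268 = 97 days remain in 1810.
Full years 1811–1843: 25 common + 8 leap = 25×365 + 8×366 = 12053 days.
Total: 97 + 12053 + 306 = 12456 days.
12456 mod 7 = 3, so 3 days after Tuesday is Friday.

Friday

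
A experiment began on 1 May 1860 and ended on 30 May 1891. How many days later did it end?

From May 1, 1860 to May 1, 1891: 31 years, of which 7 contain a Feb 29 — 24×365 + 7×366 = 11322 days.
Within May 1891: 30 − 1 = 29 days.
Total: 11351 days.

11351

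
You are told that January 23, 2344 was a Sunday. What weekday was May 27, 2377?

Friday

From January 23, 2344 to January 23, 2377: 33 years, of which 9 contain a Feb 29 — 24×365 + 9×366 = 12054 days.
January 2377: 31 − 23 = 8 days remain.
Then February 2377 (28), March (31), April (30): 28 + 31 + 30 = 89 days.
May 1–27, 2377: 27 days.
Residual: 124 days.
Total: 12178 days.
12178 mod 7 = 5, so 5 days after Sunday is Friday.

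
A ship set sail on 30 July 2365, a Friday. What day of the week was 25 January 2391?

Friday

From July 30, 2365 to July 30, 2390: 25 years, of which 6 contain a Feb 29 — 19×365 + 6×366 = 9131 days.
July 2390: 31 − 30 = 1 day remains.
Then August (31), September (30), October (31), November (30), December (31): 31 + 30 + 31 + 30 + 31 = 153 days.
January 1–25, 2391: 25 days.
Residual: 179 days.
Total: 9310 days.
9310 is a multiple of 7, so 25 January 2391 falls on the same weekday: Friday.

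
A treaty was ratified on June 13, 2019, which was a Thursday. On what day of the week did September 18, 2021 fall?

Saturday

June 2019: 30 − 13 = 17 days remain.
Then 26 full months totalling 793 days.
September 1–18, 2021: 18 days.
Total: 17 + 793 + 18 = 828 days.
828 mod 7 = 2, so 2 days after Thursday is Saturday.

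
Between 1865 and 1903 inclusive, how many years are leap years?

Years divisible by 4 in [1865, 1903]: 1868, 1872, 1876, 1880, 1884, 1888, 1892, 1896, 1900.
Of these, 1900 is divisible by 100 but not 400, so not leap.
Leap years: 9 − 1 = 8.

8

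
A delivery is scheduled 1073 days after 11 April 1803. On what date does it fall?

19 March 1806

Count 1073 days after April 11, 1803:
April 11, 1803 → April 11, 1804: 366 days (1804 is a leap year).
April 11, 1804 → April 11, 1805: 365 days.
April 1805: 30 − 11 = 19 days remain.
Then 10 full months totalling 304 days.
March 1–19, 1806: 19 days.
Residual: 342 days.
Total: 1073 days.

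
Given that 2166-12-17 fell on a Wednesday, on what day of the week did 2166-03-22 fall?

Count forward from the earlier date (March 22, 2166) to the later (December 17, 2166):
March 2166: 31 − 22 = 9 days remain.
Then April (30), May (31), June (30), July (31), August (31), September (30), October (31), November (30): 30 + 31 + 30 + 31 + 31 + 30 + 31 + 30 = 244 days.
December 1–17, 2166: 17 days.
Total: 9 + 244 + 17 = 270 days.
270 mod 7 = 4, so 4 days before Wednesday is Saturday.

Saturday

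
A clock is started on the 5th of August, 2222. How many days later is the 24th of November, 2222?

111

August 2222: 31 − 5 = 26 days remain.
Then September (30), October (31): 30 + 31 = 61 days.
November 1–24, 2222: 24 days.
Total: 26 + 61 + 24 = 111 days.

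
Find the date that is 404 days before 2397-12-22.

2396-11-13

Count 404 days before December 22, 2397:
Day-of-year of November 13, 2396: 318.
Day-of-year of December 22, 2397: 356.
2396 has 366 days, so 366 − 318 = 48 days remain in 2396.
Total: 48 + 356 = 404 days.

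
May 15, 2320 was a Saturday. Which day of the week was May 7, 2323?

Monday

May 15, 2320 → May 15, 2321: 365 days.
May 15, 2321 → May 15, 2322: 365 days.
May 2322: 31 − 15 = 16 days remain.
Then 11 full months totalling 334 days.
May 1–7, 2323: 7 days.
Residual: 357 days.
Total: 1087 days.
1087 mod 7 = 2, so 2 days after Saturday is Monday.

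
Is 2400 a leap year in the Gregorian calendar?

Yes

2400 is a leap year (divisible by 400).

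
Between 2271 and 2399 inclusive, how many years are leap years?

31

Years divisible by 4: 2272, 2276, …, 2396 — 32 in all.
Of these, 2300 is divisible by 100 but not 400, so not leap.
Leap years: 32 − 1 = 31.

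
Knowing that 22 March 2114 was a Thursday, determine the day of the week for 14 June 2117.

March 22, 2114 → March 22, 2115: 365 days.
March 22, 2115 → March 22, 2116: 366 days (2116 is a leap year).
March 22, 2116 → March 22, 2117: 365 days.
March 2117: 31 − 22 = 9 days remain.
Then April (30), May (31): 30 + 31 = 61 days.
June 1–14, 2117: 14 days.
Residual: 84 days.
Total: 1180 days.
1180 mod 7 = 4, so 4 days after Thursday is Monday.

Monday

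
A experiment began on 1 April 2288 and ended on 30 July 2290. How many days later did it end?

850

April 1, 2288 → April 1, 2289: 365 days.
April 1, 2289 → April 1, 2290: 365 days.
April 2290: 30 − 1 = 29 days remain.
Then May (31), June (30): 31 + 30 = 61 days.
July 1–30, 2290: 30 days.
Residual: 120 days.
Total: 850 days.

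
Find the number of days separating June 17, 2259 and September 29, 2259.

104

June 2259: 30 − 17 = 13 days remain.
Then July (31), August (31): 31 + 31 = 62 days.
September 1–29, 2259: 29 days.
Total: 13 + 62 + 29 = 104 days.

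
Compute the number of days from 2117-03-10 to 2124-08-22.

2722

From March 10, 2117 to March 10, 2124: 7 years, of which 2 contain a Feb 29 — 5×365 + 2×366 = 2557 days.
March 2124: 31 − 10 = 21 days remain.
Then April (30), May (31), June (30), July (31): 30 + 31 + 30 + 31 = 122 days.
August 1–22, 2124: 22 days.
Residual: 165 days.
Total: 2722 days.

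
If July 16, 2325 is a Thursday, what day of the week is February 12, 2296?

Wednesday

Count forward from the earlier date (February 12, 2296) to the later (July 16, 2325):
From February 12, 2296 to February 12, 2325: 29 years, of which 7 contain a Feb 29 — 22×365 + 7×366 = 10592 days.
(2300 is not a leap year (divisible by 100 but not 400).)
February 2325: 28 − 12 = 16 days remain (2325 is not a leap year, so February has 28 days).
Then March (31), April (30), May (31), June (30): 31 + 30 + 31 + 30 = 122 days.
July 1–16, 2325: 16 days.
Residual: 154 days.
Total: 10746 days.
10746 mod 7 = 1, so 1 day before Thursday is Wednesday.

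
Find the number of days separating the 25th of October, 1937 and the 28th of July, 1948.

From October 25, 1937 to October 25, 1947: 10 years, of which 2 contain a Feb 29 — 8×365 + 2×366 = 3652 days.
October 1947: 31 − 25 = 6 days remain.
Then November (30), December (31), January (31), February 1948 (29), March (31), April (30), May (31), June (30): 30 + 31 + 31 + 29 + 31 + 30 + 31 + 30 = 243 days.
July 1–28, 1948: 28 days.
Residual: 277 days.
Total: 3929 days.

3929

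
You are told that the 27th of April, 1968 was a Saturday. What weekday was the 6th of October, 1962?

Count forward from the earlier date (October 6, 1962) to the later (April 27, 1968):
October 6, 1962 → October 6, 1963: 365 days.
October 6, 1963 → October 6, 1964: 366 days (1964 is a leap year).
October 6, 1964 → October 6, 1965: 365 days.
October 6, 1965 → October 6, 1966: 365 days.
October 6, 1966 → October 6, 1967: 365 days.
October 1967: 31 − 6 = 25 days remain.
Then November (30), December (31), January (31), February 1968 (29), March (31): 30 + 31 + 31 + 29 + 31 = 152 days.
April 1–27, 1968: 27 days.
Residual: 204 days.
Total: 2030 days.
2030 is a multiple of 7, so the 6th of October, 1962 falls on the same weekday: Saturday.

Saturday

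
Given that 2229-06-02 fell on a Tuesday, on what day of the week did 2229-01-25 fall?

Count forward from the earlier date (January 25, 2229) to the later (June 2, 2229):
January 2229: 31 − 25 = 6 days remain.
Then February 2229 (28), March (31), April (30), May (31): 28 + 31 + 30 + 31 = 120 days.
June 1–2, 2229: 2 days.
Total: 6 + 120 + 2 = 128 days.
128 mod 7 = 2, so 2 days before Tuesday is Sunday.

Sunday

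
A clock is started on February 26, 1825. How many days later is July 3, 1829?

February 26, 1825 → February 26, 1826: 365 days.
February 26, 1826 → February 26, 1827: 365 days.
February 26, 1827 → February 26, 1828: 365 days.
February 26, 1828 → February 26, 1829: 366 days (1828 is a leap year).
February 1829: 28 − 26 = 2 days remain (1829 is not a leap year, so February has 28 days).
Then March (31), April (30), May (31), June (30): 31 + 30 + 31 + 30 = 122 days.
July 1–3, 1829: 3 days.
Residual: 127 days.
Total: 1588 days.

1588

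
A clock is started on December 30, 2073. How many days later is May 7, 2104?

11085

From December 30, 2073 to December 30, 2103: 30 years, of which 6 contain a Feb 29 — 24×365 + 6×366 = 10956 days.
(2100 is not a leap year (divisible by 100 but not 400).)
December 2103: 31 − 30 = 1 day remains.
Then January (31), February 2104 (29), March (31), April (30): 31 + 29 + 31 + 30 = 121 days.
May 1–7, 2104: 7 days.
Residual: 129 days.
Total: 11085 days.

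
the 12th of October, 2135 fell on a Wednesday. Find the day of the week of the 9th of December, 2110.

Tuesday

Count forward from the earlier date (December 9, 2110) to the later (October 12, 2135):
From December 9, 2110 to December 9, 2134: 24 years, of which 6 contain a Feb 29 — 18×365 + 6×366 = 8766 days.
December 2134: 31 − 9 = 22 days remain.
Then 9 full months totalling 273 days.
October 1–12, 2135: 12 days.
Residual: 307 days.
Total: 9073 days.
9073 mod 7 = 1, so 1 day before Wednesday is Tuesday.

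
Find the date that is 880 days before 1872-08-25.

1870-03-29

Count 880 days before August 25, 1872:
March 1870: 31 − 29 = 2 days remain.
Then 28 full months totalling 853 days.
August 1–25, 1872: 25 days.
Total: 2 + 853 + 25 = 880 days.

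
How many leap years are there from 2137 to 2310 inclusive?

Years divisible by 4: 2140, 2144, …, 2308 — 43 in all.
Of these, 2200, 2300 are divisible by 100 but not 400, so not leap.
Leap years: 43 − 2 = 41.

41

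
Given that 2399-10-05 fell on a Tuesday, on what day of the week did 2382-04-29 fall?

Thursday

Count forward from the earlier date (April 29, 2382) to the later (October 5, 2399):
Day-of-year of April 29, 2382: 119.
Day-of-year of October 5, 2399: 278.
2382 has 365 days, so 365 − 119 = 246 days remain in 2382.
Full years 2383–2398: 12 common + 4 leap = 12×365 + 4×366 = 5844 days.
Total: 246 + 5844 + 278 = 6368 days.
6368 mod 7 = 5, so 5 days before Tuesday is Thursday.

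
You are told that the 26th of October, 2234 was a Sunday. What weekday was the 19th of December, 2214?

Count forward from the earlier date (December 19, 2214) to the later (October 26, 2234):
Day-of-year of December 19, 2214: 353.
Day-of-year of October 26, 2234: 299.
2214 has 365 days, so 365 − 353 = 12 days remain in 2214.
Full years 2215–2233: 14 common + 5 leap = 14×365 + 5×366 = 6940 days.
Total: 12 + 6940 + 299 = 7251 days.
7251 mod 7 = 6, so 6 days before Sunday is Monday.

Monday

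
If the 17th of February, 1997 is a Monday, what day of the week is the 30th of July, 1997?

February 1997: 28 − 17 = 11 days remain (1997 is not a leap year, so February has 28 days).
Then March (31), April (30), May (31), June (30): 31 + 30 + 31 + 30 = 122 days.
July 1–30, 1997: 30 days.
Total: 11 + 122 + 30 = 163 days.
163 mod 7 = 2, so 2 days after Monday is Wednesday.

Wednesday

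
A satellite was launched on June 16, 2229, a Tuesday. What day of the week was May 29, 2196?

Sunday

Count forward from the earlier date (May 29, 2196) to the later (June 16, 2229):
Day-of-year of May 29, 2196: 150.
Day-of-year of June 16, 2229: 167.
2196 has 366 days, so 366 − 150 = 216 days remain in 2196.
Full years 2197–2228: 25 common + 7 leap = 25×365 + 7×366 = 11687 days.
Total: 216 + 11687 + 167 = 12070 days.
12070 mod 7 = 2, so 2 days before Tuesday is Sunday.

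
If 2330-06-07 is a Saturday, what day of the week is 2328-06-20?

Wednesday

Count forward from the earlier date (June 20, 2328) to the later (June 7, 2330):
June 20, 2328 → June 20, 2329: 365 days.
June 2329: 30 − 20 = 10 days remain.
Then 11 full months totalling 335 days.
June 1–7, 2330: 7 days.
Residual: 352 days.
Total: 717 days.
717 mod 7 = 3, so 3 days before Saturday is Wednesday.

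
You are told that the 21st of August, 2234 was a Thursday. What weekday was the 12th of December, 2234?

Friday

August 2234: 31 − 21 = 10 days remain.
Then September (30), October (31), November (30): 30 + 31 + 30 = 91 days.
December 1–12, 2234: 12 days.
Total: 10 + 91 + 12 = 113 days.
113 mod 7 = 1, so 1 day after Thursday is Friday.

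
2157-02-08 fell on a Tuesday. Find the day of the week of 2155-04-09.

Wednesday

Count forward from the earlier date (April 9, 2155) to the later (February 8, 2157):
April 9, 2155 → April 9, 2156: 366 days (2156 is a leap year).
April 2156: 30 − 9 = 21 days remain.
Then 9 full months totalling 276 days.
February 1–8, 2157: 8 days (2157 is not a leap year).
Residual: 305 days.
Total: 671 days.
671 mod 7 = 6, so 6 days before Tuesday is Wednesday.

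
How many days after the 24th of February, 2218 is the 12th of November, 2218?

261

February 2218: 28 − 24 = 4 days remain (2218 is not a leap year, so February has 28 days).
Then March (31), April (30), May (31), June (30), July (31), August (31), September (30), October (31): 31 + 30 + 31 + 30 + 31 + 31 + 30 + 31 = 245 days.
November 1–12, 2218: 12 days.
Total: 4 + 245 + 12 = 261 days.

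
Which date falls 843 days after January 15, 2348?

May 7, 2350

Count 843 days after January 15, 2348:
Day-of-year of January 15, 2348: 15.
Day-of-year of May 7, 2350: 127.
2348 has 366 days, so 366 − 15 = 351 days remain in 2348.
Full years: 2349: 365. Sum = 365.
Total: 351 + 365 + 127 = 843 days.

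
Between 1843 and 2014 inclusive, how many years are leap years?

42

Years divisible by 4: 1844, 1848, …, 2012 — 43 in all.
Of these, 1900 is divisible by 100 but not 400, so not leap.
2000 is divisible by 400, so still leap.
Leap years: 43 − 1 = 42.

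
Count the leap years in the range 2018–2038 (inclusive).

Years divisible by 4 in [2018, 2038]: 2020, 2024, 2028, 2032, 2036.
No century exceptions apply. Count: 5.

5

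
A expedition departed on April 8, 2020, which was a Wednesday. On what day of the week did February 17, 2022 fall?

Day-of-year of April 8, 2020: 99.
Day-of-year of February 17, 2022: 48.
2020 has 366 days, so 366 − 99 = 267 days remain in 2020.
Full years: 2021: 365. Sum = 365.
Total: 267 + 365 + 48 = 680 days.
680 mod 7 = 1, so 1 day after Wednesday is Thursday.

Thursday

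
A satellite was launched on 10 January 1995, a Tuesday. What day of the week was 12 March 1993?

Count forward from the earlier date (March 12, 1993) to the later (January 10, 1995):
March 12, 1993 → March 12, 1994: 365 days.
March 1994: 31 − 12 = 19 days remain.
Then 9 full months totalling 275 days.
January 1–10, 1995: 10 days.
Residual: 304 days.
Total: 669 days.
669 mod 7 = 4, so 4 days before Tuesday is Friday.

Friday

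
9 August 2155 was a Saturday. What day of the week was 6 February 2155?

Count forward from the earlier date (February 6, 2155) to the later (August 9, 2155):
February 2155: 28 − 6 = 22 days remain (2155 is not a leap year, so February has 28 days).
Then March (31), April (30), May (31), June (30), July (31): 31 + 30 + 31 + 30 + 31 = 153 days.
August 1–9, 2155: 9 days.
Total: 22 + 153 + 9 = 184 days.
184 mod 7 = 2, so 2 days before Saturday is Thursday.

Thursday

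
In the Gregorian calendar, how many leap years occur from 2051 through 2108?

Years divisible by 4: 2052, 2056, …, 2108 — 15 in all.
Of these, 2100 is divisible by 100 but not 400, so not leap.
Leap years: 15 − 1 = 14.

14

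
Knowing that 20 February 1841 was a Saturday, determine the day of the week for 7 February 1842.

Monday

Day-of-year of February 20, 1841: 51.
Day-of-year of February 7, 1842: 38.
1841 has 365 days, so 365 − 51 = 314 days remain in 1841.
Total: 314 + 38 = 352 days.
352 mod 7 = 2, so 2 days after Saturday is Monday.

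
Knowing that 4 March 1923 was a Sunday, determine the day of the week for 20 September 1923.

March 1923: 31 − 4 = 27 days remain.
Then April (30), May (31), June (30), July (31), August (31): 30 + 31 + 30 + 31 + 31 = 153 days.
September 1–20, 1923: 20 days.
Total: 27 + 153 + 20 = 200 days.
200 mod 7 = 4, so 4 days after Sunday is Thursday.

Thursday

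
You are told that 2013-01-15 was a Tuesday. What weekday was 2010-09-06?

Monday

Count forward from the earlier date (September 6, 2010) to the later (January 15, 2013):
Day-of-year of September 6, 2010: 249.
Day-of-year of January 15, 2013: 15.
2010 has 365 days, so 365 − 249 = 116 days remain in 2010.
Full years: 2011: 365; 2012: 366. Sum = 731.
Total: 116 + 731 + 15 = 862 days.
862 mod 7 = 1, so 1 day before Tuesday is Monday.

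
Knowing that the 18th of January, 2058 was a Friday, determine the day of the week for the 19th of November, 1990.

Monday

Count forward from the earlier date (November 19, 1990) to the later (January 18, 2058):
From November 19, 1990 to November 19, 2057: 67 years, of which 17 contain a Feb 29 — 50×365 + 17×366 = 24472 days.
(2000 is a leap year (divisible by 400).)
November 2057: 30 − 19 = 11 days remain.
Then December (31): 31 days.
January 1–18, 2058: 18 days.
Residual: 60 days.
Total: 24532 days.
24532 mod 7 = 4, so 4 days before Friday is Monday.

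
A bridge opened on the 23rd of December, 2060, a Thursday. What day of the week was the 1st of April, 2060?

Thursday

Count forward from the earlier date (April 1, 2060) to the later (December 23, 2060):
April 2060: 30 − 1 = 29 days remain.
Then May (31), June (30), July (31), August (31), September (30), October (31), November (30): 31 + 30 + 31 + 31 + 30 + 31 + 30 = 214 days.
December 1–23, 2060: 23 days.
Total: 29 + 214 + 23 = 266 days.
266 is a multiple of 7, so the 1st of April, 2060 falls on the same weekday: Thursday.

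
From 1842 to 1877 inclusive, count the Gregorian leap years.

9

Years divisible by 4 in [1842, 1877]: 1844, 1848, 1852, 1856, 1860, 1864, 1868, 1872, 1876.
No century exceptions apply. Count: 9.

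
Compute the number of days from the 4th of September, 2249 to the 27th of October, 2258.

Day-of-year of September 4, 2249: 247.
Day-of-year of October 27, 2258: 300.
2249 has 365 days, so 365 − 247 = 118 days remain in 2249.
Full years 2250–2257: 6 common + 2 leap = 6×365 + 2×366 = 2922 days.
Total: 118 + 2922 + 300 = 3340 days.

3340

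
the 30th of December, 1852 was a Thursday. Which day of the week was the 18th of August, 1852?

Wednesday

Count forward from the earlier date (August 18, 1852) to the later (December 30, 1852):
August 1852: 31 − 18 = 13 days remain.
Then September (30), October (31), November (30): 30 + 31 + 30 = 91 days.
December 1–30, 1852: 30 days.
Total: 13 + 91 + 30 = 134 days.
134 mod 7 = 1, so 1 day before Thursday is Wednesday.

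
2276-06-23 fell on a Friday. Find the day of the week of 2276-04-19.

Wednesday

Count forward from the earlier date (April 19, 2276) to the later (June 23, 2276):
April 2276: 30 − 19 = 11 days remain.
Then May (31): 31 days.
June 1–23, 2276: 23 days.
Total: 11 + 31 + 23 = 65 days.
65 mod 7 = 2, so 2 days before Friday is Wednesday.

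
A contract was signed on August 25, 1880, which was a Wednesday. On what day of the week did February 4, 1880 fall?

Wednesday

Count forward from the earlier date (February 4, 1880) to the later (August 25, 1880):
February 1880: 29 − 4 = 25 days remain (1880 is a leap year, so February has 29 days).
Then March (31), April (30), May (31), June (30), July (31): 31 + 30 + 31 + 30 + 31 = 153 days.
August 1–25, 1880: 25 days.
Total: 25 + 153 + 25 = 203 days.
203 is a multiple of 7, so February 4, 1880 falls on the same weekday: Wednesday.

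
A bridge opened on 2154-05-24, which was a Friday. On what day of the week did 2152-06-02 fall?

Count forward from the earlier date (June 2, 2152) to the later (May 24, 2154):
June 2, 2152 → June 2, 2153: 365 days.
June 2153: 30 − 2 = 28 days remain.
Then 10 full months totalling 304 days.
May 1–24, 2154: 24 days.
Residual: 356 days.
Total: 721 days.
721 is a multiple of 7, so 2152-06-02 falls on the same weekday: Friday.

Friday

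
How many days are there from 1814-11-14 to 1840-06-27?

9357

From November 14, 1814 to November 14, 1839: 25 years, of which 6 contain a Feb 29 — 19×365 + 6×366 = 9131 days.
November 1839: 30 − 14 = 16 days remain.
Then December (31), January (31), February 1840 (29), March (31), April (30), May (31): 31 + 31 + 29 + 31 + 30 + 31 = 183 days.
June 1–27, 1840: 27 days.
Residual: 226 days.
Total: 9357 days.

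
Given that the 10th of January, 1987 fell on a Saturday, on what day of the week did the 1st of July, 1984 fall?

Sunday

Count forward from the earlier date (July 1, 1984) to the later (January 10, 1987):
July 1, 1984 → July 1, 1985: 365 days.
July 1, 1985 → July 1, 1986: 365 days.
July 1986: 31 − 1 = 30 days remain.
Then August (31), September (30), October (31), November (30), December (31): 31 + 30 + 31 + 30 + 31 = 153 days.
January 1–10, 1987: 10 days.
Residual: 193 days.
Total: 923 days.
923 mod 7 = 6, so 6 days before Saturday is Sunday.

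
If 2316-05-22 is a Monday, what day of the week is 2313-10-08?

Count forward from the earlier date (October 8, 2313) to the later (May 22, 2316):
October 8, 2313 → October 8, 2314: 365 days.
October 8, 2314 → October 8, 2315: 365 days.
October 2315: 31 − 8 = 23 days remain.
Then November (30), December (31), January (31), February 2316 (29), March (31), April (30): 30 + 31 + 31 + 29 + 31 + 30 = 182 days.
May 1–22, 2316: 22 days.
Residual: 227 days.
Total: 957 days.
957 mod 7 = 5, so 5 days before Monday is Wednesday.

Wednesday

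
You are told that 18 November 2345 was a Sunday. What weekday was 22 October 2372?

Day-of-year of November 18, 2345: 322.
Day-of-year of October 22, 2372: 296.
2345 has 365 days, so 365 − 322 = 43 days remain in 2345.
Full years 2346–2371: 20 common + 6 leap = 20×365 + 6×366 = 9496 days.
Total: 43 + 9496 + 296 = 9835 days.
9835 is a multiple of 7, so 22 October 2372 falls on the same weekday: Sunday.

Sunday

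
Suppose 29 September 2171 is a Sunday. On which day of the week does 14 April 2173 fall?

Wednesday

September 29, 2171 → September 29, 2172: 366 days (2172 is a leap year).
September 2172: 30 − 29 = 1 day remains.
Then October (31), November (30), December (31), January (31), February 2173 (28), March (31): 31 + 30 + 31 + 31 + 28 + 31 = 182 days.
April 1–14, 2173: 14 days.
Residual: 197 days.
Total: 563 days.
563 mod 7 = 3, so 3 days after Sunday is Wednesday.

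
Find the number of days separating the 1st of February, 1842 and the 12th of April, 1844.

Day-of-year of February 1, 1842: 32.
Day-of-year of April 12, 1844: 103.
1842 has 365 days, so 365 − 32 = 333 days remain in 1842.
Full years: 1843: 365. Sum = 365.
Total: 333 + 365 + 103 = 801 days.

801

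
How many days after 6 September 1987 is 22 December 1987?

September 1987: 30 − 6 = 24 days remain.
Then October (31), November (30): 31 + 30 = 61 days.
December 1–22, 1987: 22 days.
Total: 24 + 61 + 22 = 107 days.

107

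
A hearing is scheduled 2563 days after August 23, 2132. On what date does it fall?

August 30, 2139

Count 2563 days after August 23, 2132:
Day-of-year of August 23, 2132: 236.
Day-of-year of August 30, 2139: 242.
2132 has 366 days, so 366 − 236 = 130 days remain in 2132.
Full years: 2133: 365; 2134: 365; 2135: 365; 2136: 366; 2137: 365; 2138: 365. Sum = 2191.
Total: 130 + 2191 + 242 = 2563 days.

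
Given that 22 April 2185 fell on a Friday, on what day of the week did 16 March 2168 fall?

Count forward from the earlier date (March 16, 2168) to the later (April 22, 2185):
From March 16, 2168 to March 16, 2185: 17 years, of which 4 contain a Feb 29 — 13×365 + 4×366 = 6209 days.
March 2185: 31 − 16 = 15 days remain.
April 1–22, 2185: 22 days.
Residual: 37 days.
Total: 6246 days.
6246 mod 7 = 2, so 2 days before Friday is Wednesday.

Wednesday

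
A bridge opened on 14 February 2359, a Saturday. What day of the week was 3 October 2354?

Count forward from the earlier date (October 3, 2354) to the later (February 14, 2359):
October 3, 2354 → October 3, 2355: 365 days.
October 3, 2355 → October 3, 2356: 366 days (2356 is a leap year).
October 3, 2356 → October 3, 2357: 365 days.
October 3, 2357 → October 3, 2358: 365 days.
October 2358: 31 − 3 = 28 days remain.
Then November (30), December (31), January (31): 30 + 31 + 31 = 92 days.
February 1–14, 2359: 14 days (2359 is not a leap year).
Residual: 134 days.
Total: 1595 days.
1595 mod 7 = 6, so 6 days before Saturday is Sunday.

Sunday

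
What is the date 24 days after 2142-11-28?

2142-12-22

Count 24 days after November 28, 2142:
November 2142: 30 − 28 = 2 days remain.
December 1–22, 2142: 22 days.
Total: 2 + 22 = 24 days.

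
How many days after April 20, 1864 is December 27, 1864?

April 1864: 30 − 20 = 10 days remain.
Then May (31), June (30), July (31), August (31), September (30), October (31), November (30): 31 + 30 + 31 + 31 + 30 + 31 + 30 = 214 days.
December 1–27, 1864: 27 days.
Total: 10 + 214 + 27 = 251 days.

251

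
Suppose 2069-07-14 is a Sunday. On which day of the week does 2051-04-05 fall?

Count forward from the earlier date (April 5, 2051) to the later (July 14, 2069):
Day-of-year of April 5, 2051: 95.
Day-of-year of July 14, 2069: 195.
2051 has 365 days, so 365 − 95 = 270 days remain in 2051.
Full years 2052–2068: 12 common + 5 leap = 12×365 + 5×366 = 6210 days.
Total: 270 + 6210 + 195 = 6675 days.
6675 mod 7 = 4, so 4 days before Sunday is Wednesday.

Wednesday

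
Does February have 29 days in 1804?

Yes

1804 is a leap year.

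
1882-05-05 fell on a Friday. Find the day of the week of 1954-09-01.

Wednesday

Day-of-year of May 5, 1882: 125.
Day-of-year of September 1, 1954: 244.
1882 has 365 days, so 365 − 125 = 240 days remain in 1882.
Full years 1883–1953: 54 common + 17 leap = 54×365 + 17×366 = 25932 days.
Total: 240 + 25932 + 244 = 26416 days.
26416 mod 7 = 5, so 5 days after Friday is Wednesday.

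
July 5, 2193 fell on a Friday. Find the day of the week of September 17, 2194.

Day-of-year of July 5, 2193: 186.
Day-of-year of September 17, 2194: 260.
2193 has 365 days, so 365 − 186 = 179 days remain in 2193.
Total: 179 + 260 = 439 days.
439 mod 7 = 5, so 5 days after Friday is Wednesday.

Wednesday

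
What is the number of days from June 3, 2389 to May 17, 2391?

713

June 3, 2389 → June 3, 2390: 365 days.
June 2390: 30 − 3 = 27 days remain.
Then 10 full months totalling 304 days.
May 1–17, 2391: 17 days.
Residual: 348 days.
Total: 713 days.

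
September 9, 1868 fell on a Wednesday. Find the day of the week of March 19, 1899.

Sunday

From September 9, 1868 to September 9, 1898: 30 years, of which 7 contain a Feb 29 — 23×365 + 7×366 = 10957 days.
September 1898: 30 − 9 = 21 days remain.
Then October (31), November (30), December (31), January (31), February 1899 (28): 31 + 30 + 31 + 31 + 28 = 151 days.
March 1–19, 1899: 19 days.
Residual: 191 days.
Total: 11148 days.
11148 mod 7 = 4, so 4 days after Wednesday is Sunday.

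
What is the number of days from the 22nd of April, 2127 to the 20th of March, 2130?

1063

April 22, 2127 → April 22, 2128: 366 days (2128 is a leap year).
April 22, 2128 → April 22, 2129: 365 days.
April 2129: 30 − 22 = 8 days remain.
Then 10 full months totalling 304 days.
March 1–20, 2130: 20 days.
Residual: 332 days.
Total: 1063 days.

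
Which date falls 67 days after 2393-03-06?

2393-05-12

Count 67 days after March 6, 2393:
March 2393: 31 − 6 = 25 days remain.
Then April (30): 30 days.
May 1–12, 2393: 12 days.
Total: 25 + 30 + 12 = 67 days.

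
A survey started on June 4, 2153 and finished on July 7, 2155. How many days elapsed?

June 2153: 30 − 4 = 26 days remain.
Then 24 full months totalling 730 days.
July 1–7, 2155: 7 days.
Total: 26 + 730 + 7 = 763 days.

763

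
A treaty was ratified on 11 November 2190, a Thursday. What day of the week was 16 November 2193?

November 11, 2190 → November 11, 2191: 365 days.
November 11, 2191 → November 11, 2192: 366 days (2192 is a leap year).
November 11, 2192 → November 11, 2193: 365 days.
Within November 2193: 16 − 11 = 5 days.
Total: 1101 days.
1101 mod 7 = 2, so 2 days after Thursday is Saturday.

Saturday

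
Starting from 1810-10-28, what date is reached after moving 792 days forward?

1812-12-28

Count 792 days after October 28, 1810:
October 1810: 31 − 28 = 3 days remain.
Then 25 full months totalling 761 days.
December 1–28, 1812: 28 days.
Total: 3 + 761 + 28 = 792 days.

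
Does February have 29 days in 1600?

Yes

1600 is a leap year (divisible by 400).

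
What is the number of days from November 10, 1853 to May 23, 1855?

Day-of-year of November 10, 1853: 314.
Day-of-year of May 23, 1855: 143.
1853 has 365 days, so 365 − 314 = 51 days remain in 1853.
Full years: 1854: 365. Sum = 365.
Total: 51 + 365 + 143 = 559 days.

559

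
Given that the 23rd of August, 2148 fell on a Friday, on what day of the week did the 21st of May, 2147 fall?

Count forward from the earlier date (May 21, 2147) to the later (August 23, 2148):
Day-of-year of May 21, 2147: 141.
Day-of-year of August 23, 2148: 236.
2147 has 365 days, so 365 − 141 = 224 days remain in 2147.
Total: 224 + 236 = 460 days.
460 mod 7 = 5, so 5 days before Friday is Sunday.

Sunday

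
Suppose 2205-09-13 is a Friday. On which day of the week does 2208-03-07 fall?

September 13, 2205 → September 13, 2206: 365 days.
September 13, 2206 → September 13, 2207: 365 days.
September 2207: 30 − 13 = 17 days remain.
Then October (31), November (30), December (31), January (31), February 2208 (29): 31 + 30 + 31 + 31 + 29 = 152 days.
March 1–7, 2208: 7 days.
Residual: 176 days.
Total: 906 days.
906 mod 7 = 3, so 3 days after Friday is Monday.

Monday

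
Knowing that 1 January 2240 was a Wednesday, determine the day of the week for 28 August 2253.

Sunday

From January 1, 2240 to January 1, 2253: 13 years, of which 4 contain a Feb 29 — 9×365 + 4×366 = 4749 days.
January 2253: 31 − 1 = 30 days remain.
Then February 2253 (28), March (31), April (30), May (31), June (30), July (31): 28 + 31 + 30 + 31 + 30 + 31 = 181 days.
August 1–28, 2253: 28 days.
Residual: 239 days.
Total: 4988 days.
4988 mod 7 = 4, so 4 days after Wednesday is Sunday.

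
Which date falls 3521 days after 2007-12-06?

2017-07-27

Count 3521 days after December 6, 2007:
Day-of-year of December 6, 2007: 340.
Day-of-year of July 27, 2017: 208.
2007 has 365 days, so 365 − 340 = 25 days remain in 2007.
Full years 2008–2016: 6 common + 3 leap = 6×365 + 3×366 = 3288 days.
Total: 25 + 3288 + 208 = 3521 days.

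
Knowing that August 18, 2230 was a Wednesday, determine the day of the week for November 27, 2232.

August 18, 2230 → August 18, 2231: 365 days.
August 18, 2231 → August 18, 2232: 366 days (2232 is a leap year).
August 2232: 31 − 18 = 13 days remain.
Then September (30), October (31): 30 + 31 = 61 days.
November 1–27, 2232: 27 days.
Residual: 101 days.
Total: 832 days.
832 mod 7 = 6, so 6 days after Wednesday is Tuesday.

Tuesday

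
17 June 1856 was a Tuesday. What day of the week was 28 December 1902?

Day-of-year of June 17, 1856: 169.
Day-of-year of December 28, 1902: 362.
1856 has 366 days, so 366 − 169 = 197 days remain in 1856.
Full years 1857–1901: 35 common + 10 leap = 35×365 + 10×366 = 16435 days.
Total: 197 + 16435 + 362 = 16994 days.
16994 mod 7 = 5, so 5 days after Tuesday is Sunday.

Sunday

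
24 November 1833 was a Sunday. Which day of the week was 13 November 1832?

Count forward from the earlier date (November 13, 1832) to the later (November 24, 1833):
November 13, 1832 → November 13, 1833: 365 days.
Within November 1833: 24 − 13 = 11 days.
Total: 376 days.
376 mod 7 = 5, so 5 days before Sunday is Tuesday.

Tuesday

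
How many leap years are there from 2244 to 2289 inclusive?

12

Years divisible by 4 in [2244, 2289]: 2244, 2248, 2252, 2256, 2260, 2264, 2268, 2272, 2276, 2280, 2284, 2288.
No century exceptions apply. Count: 12.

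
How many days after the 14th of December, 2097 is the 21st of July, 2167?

From December 14, 2097 to December 14, 2166: 69 years, of which 16 contain a Feb 29 — 53×365 + 16×366 = 25201 days.
(2100 is not a leap year (divisible by 100 but not 400).)
December 2166: 31 − 14 = 17 days remain.
Then January (31), February 2167 (28), March (31), April (30), May (31), June (30): 31 + 28 + 31 + 30 + 31 + 30 = 181 days.
July 1–21, 2167: 21 days.
Residual: 219 days.
Total: 25420 days.

25420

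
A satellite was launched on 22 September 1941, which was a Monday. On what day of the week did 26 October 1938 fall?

Count forward from the earlier date (October 26, 1938) to the later (September 22, 1941):
October 26, 1938 → October 26, 1939: 365 days.
October 26, 1939 → October 26, 1940: 366 days (1940 is a leap year).
October 1940: 31 − 26 = 5 days remain.
Then 10 full months totalling 304 days.
September 1–22, 1941: 22 days.
Residual: 331 days.
Total: 1062 days.
1062 mod 7 = 5, so 5 days before Monday is Wednesday.

Wednesday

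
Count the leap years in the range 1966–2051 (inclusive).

Years divisible by 4: 1968, 1972, …, 2048 — 21 in all.
2000 is divisible by 400, so still leap.
No century exceptions apply. Count: 21.

21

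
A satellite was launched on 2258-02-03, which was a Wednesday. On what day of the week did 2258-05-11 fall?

February 2258: 28 − 3 = 25 days remain (2258 is not a leap year, so February has 28 days).
Then March (31), April (30): 31 + 30 = 61 days.
May 1–11, 2258: 11 days.
Total: 25 + 61 + 11 = 97 days.
97 mod 7 = 6, so 6 days after Wednesday is Tuesday.

Tuesday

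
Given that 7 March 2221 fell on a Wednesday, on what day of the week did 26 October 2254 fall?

Thursday

Day-of-year of March 7, 2221: 66.
Day-of-year of October 26, 2254: 299.
2221 has 365 days, so 365 − 66 = 299 days remain in 2221.
Full years 2222–2253: 24 common + 8 leap = 24×365 + 8×366 = 11688 days.
Total: 299 + 11688 + 299 = 12286 days.
12286 mod 7 = 1, so 1 day after Wednesday is Thursday.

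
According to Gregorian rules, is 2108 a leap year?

Yes

2108 is a leap year.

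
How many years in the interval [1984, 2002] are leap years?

5

Years divisible by 4 in [1984, 2002]: 1984, 1988, 1992, 1996, 2000.
2000 is divisible by 400, so still leap.
No century exceptions apply. Count: 5.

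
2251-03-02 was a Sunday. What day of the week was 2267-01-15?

From March 2, 2251 to March 2, 2266: 15 years, of which 4 contain a Feb 29 — 11×365 + 4×366 = 5479 days.
March 2266: 31 − 2 = 29 days remain.
Then 9 full months totalling 275 days.
January 1–15, 2267: 15 days.
Residual: 319 days.
Total: 5798 days.
5798 mod 7 = 2, so 2 days after Sunday is Tuesday.

Tuesday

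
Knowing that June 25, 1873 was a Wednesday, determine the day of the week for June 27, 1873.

Within June 1873: 27 − 25 = 2 days.
2 mod 7 = 2, so 2 days after Wednesday is Friday.

Friday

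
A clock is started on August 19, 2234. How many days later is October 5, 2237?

August 19, 2234 → August 19, 2235: 365 days.
August 19, 2235 → August 19, 2236: 366 days (2236 is a leap year).
August 19, 2236 → August 19, 2237: 365 days.
August 2237: 31 − 19 = 12 days remain.
Then September (30): 30 days.
October 1–5, 2237: 5 days.
Residual: 47 days.
Total: 1143 days.

1143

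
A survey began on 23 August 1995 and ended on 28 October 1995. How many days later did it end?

August 1995: 31 − 23 = 8 days remain.
Then September (30): 30 days.
October 1–28, 1995: 28 days.
Total: 8 + 30 + 28 = 66 days.

66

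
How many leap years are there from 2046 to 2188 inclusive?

35

Years divisible by 4: 2048, 2052, …, 2188 — 36 in all.
Of these, 2100 is divisible by 100 but not 400, so not leap.
Leap years: 36 − 1 = 35.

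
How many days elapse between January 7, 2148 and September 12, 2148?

January 2148: 31 − 7 = 24 days remain.
Then February 2148 (29), March (31), April (30), May (31), June (30), July (31), August (31): 29 + 31 + 30 + 31 + 30 + 31 + 31 = 213 days.
September 1–12, 2148: 12 days.
Total: 24 + 213 + 12 = 249 days.

249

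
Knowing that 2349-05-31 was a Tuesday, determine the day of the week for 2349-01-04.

Count forward from the earlier date (January 4, 2349) to the later (May 31, 2349):
January 2349: 31 − 4 = 27 days remain.
Then February 2349 (28), March (31), April (30): 28 + 31 + 30 = 89 days.
May 1–31, 2349: 31 days.
Total: 27 + 89 + 31 = 147 days.
147 is a multiple of 7, so 2349-01-04 falls on the same weekday: Tuesday.

Tuesday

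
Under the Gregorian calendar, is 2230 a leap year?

2230 is not a leap year.

No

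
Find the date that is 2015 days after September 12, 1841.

March 20, 1847

Count 2015 days after September 12, 1841:
Day-of-year of September 12, 1841: 255.
Day-of-year of March 20, 1847: 79.
1841 has 365 days, so 365 − 255 = 110 days remain in 1841.
Full years: 1842: 365; 1843: 365; 1844: 366; 1845: 365; 1846: 365. Sum = 1826.
Total: 110 + 1826 + 79 = 2015 days.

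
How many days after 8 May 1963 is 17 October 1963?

May 1963: 31 − 8 = 23 days remain.
Then June (30), July (31), August (31), September (30): 30 + 31 + 31 + 30 = 122 days.
October 1–17, 1963: 17 days.
Total: 23 + 122 + 17 = 162 days.

162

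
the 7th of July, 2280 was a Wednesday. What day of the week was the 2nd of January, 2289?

Day-of-year of July 7, 2280: 189.
Day-of-year of January 2, 2289: 2.
2280 has 366 days, so 366 − 189 = 177 days remain in 2280.
Full years 2281–2288: 6 common + 2 leap = 6×365 + 2×366 = 2922 days.
Total: 177 + 2922 + 2 = 3101 days.
3101 is a multiple of 7, so the 2nd of January, 2289 falls on the same weekday: Wednesday.

Wednesday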